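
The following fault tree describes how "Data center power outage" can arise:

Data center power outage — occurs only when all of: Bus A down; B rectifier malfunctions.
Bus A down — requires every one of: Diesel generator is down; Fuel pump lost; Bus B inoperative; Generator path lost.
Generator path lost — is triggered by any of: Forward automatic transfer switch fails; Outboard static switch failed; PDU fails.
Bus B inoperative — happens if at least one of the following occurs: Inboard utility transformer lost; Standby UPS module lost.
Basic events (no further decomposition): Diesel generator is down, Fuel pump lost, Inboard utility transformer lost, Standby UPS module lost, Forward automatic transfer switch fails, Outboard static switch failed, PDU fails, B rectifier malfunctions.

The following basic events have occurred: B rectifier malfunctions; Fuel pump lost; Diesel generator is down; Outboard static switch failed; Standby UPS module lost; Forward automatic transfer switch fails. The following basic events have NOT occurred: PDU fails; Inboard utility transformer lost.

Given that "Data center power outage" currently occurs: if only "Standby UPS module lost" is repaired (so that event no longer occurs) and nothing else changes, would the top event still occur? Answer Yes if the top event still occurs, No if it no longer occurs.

Counterfactual: set "Standby UPS module lost" to not occurred.
Bus B inoperative [OR]: Inboard utility transformer lost=not, Standby UPS module lost=not → no input occurs → does not occur.
Generator path lost [OR]: Forward automatic transfer switch fails=occurs, Outboard static switch failed=occurs, PDU fails=not → at least one input occurs → occurs.
Bus A down [AND]: Diesel generator is down=occurs, Fuel pump lost=occurs, Bus B inoperative=not, Generator path lost=occurs → not all inputs occur → does not occur.
Data center power outage [AND]: Bus A down=not, B rectifier malfunctions=occurs → not all inputs occur → does not occur.

No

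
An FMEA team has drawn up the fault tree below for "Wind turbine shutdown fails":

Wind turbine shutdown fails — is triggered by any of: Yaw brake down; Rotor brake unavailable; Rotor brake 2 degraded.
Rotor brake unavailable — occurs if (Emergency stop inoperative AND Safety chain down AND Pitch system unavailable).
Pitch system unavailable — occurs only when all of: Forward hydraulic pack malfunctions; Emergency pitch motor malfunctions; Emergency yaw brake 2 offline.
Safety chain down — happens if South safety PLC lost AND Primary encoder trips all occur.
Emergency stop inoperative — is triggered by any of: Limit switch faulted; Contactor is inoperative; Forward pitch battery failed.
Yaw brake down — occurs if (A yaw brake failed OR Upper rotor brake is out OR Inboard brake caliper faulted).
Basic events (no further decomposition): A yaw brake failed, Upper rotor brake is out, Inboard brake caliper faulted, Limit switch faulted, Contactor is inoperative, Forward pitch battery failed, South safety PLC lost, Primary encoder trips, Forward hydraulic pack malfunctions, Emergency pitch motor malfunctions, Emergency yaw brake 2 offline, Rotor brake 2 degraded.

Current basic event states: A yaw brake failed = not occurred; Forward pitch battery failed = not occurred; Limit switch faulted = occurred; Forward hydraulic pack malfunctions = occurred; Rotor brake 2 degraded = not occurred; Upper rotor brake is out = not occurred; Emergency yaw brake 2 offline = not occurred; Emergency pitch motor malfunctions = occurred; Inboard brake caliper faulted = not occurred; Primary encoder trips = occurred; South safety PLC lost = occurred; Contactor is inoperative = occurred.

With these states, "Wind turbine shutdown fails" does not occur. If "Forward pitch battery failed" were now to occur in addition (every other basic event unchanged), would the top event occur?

No

Counterfactual: set "Forward pitch battery failed" to occurred.
Yaw brake down [OR]: A yaw brake failed=not, Upper rotor brake is out=not, Inboard brake caliper faulted=not → no input occurs → does not occur.
Emergency stop inoperative [OR]: Limit switch faulted=occurs, Contactor is inoperative=occurs, Forward pitch battery failed=occurs → at least one input occurs → occurs.
Safety chain down [AND]: South safety PLC lost=occurs, Primary encoder trips=occurs → all inputs occur → occurs.
Pitch system unavailable [AND]: Forward hydraulic pack malfunctions=occurs, Emergency pitch motor malfunctions=occurs, Emergency yaw brake 2 offline=not → not all inputs occur → does not occur.
Rotor brake unavailable [AND]: Emergency stop inoperative=occurs, Safety chain down=occurs, Pitch system unavailable=not → not all inputs occur → does not occur.
Wind turbine shutdown fails [OR]: Yaw brake down=not, Rotor brake unavailable=not, Rotor brake 2 degraded=not → no input occurs → does not occur.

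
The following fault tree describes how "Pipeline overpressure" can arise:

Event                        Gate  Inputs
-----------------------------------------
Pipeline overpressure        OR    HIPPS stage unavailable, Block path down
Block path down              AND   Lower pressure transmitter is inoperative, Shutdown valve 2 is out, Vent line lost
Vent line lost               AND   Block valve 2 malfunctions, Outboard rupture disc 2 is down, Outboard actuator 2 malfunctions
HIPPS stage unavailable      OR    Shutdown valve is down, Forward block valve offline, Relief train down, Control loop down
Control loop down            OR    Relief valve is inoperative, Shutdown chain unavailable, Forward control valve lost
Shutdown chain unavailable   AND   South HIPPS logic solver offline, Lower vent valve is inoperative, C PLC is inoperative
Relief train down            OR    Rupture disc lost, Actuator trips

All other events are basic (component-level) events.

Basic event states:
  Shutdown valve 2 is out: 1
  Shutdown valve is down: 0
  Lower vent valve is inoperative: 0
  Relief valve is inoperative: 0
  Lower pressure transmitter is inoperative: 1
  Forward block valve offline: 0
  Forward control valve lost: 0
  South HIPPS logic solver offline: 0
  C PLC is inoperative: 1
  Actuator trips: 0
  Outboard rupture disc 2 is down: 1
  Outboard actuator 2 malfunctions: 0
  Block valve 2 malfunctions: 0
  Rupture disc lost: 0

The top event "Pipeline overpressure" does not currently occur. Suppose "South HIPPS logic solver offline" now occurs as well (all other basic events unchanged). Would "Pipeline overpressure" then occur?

No

Counterfactual: set "South HIPPS logic solver offline" to occurred.
Relief train down [OR]: Rupture disc lost=not, Actuator trips=not → no input occurs → does not occur.
Shutdown chain unavailable [AND]: South HIPPS logic solver offline=occurs, Lower vent valve is inoperative=not, C PLC is inoperative=occurs → not all inputs occur → does not occur.
Control loop down [OR]: Relief valve is inoperative=not, Shutdown chain unavailable=not, Forward control valve lost=not → no input occurs → does not occur.
HIPPS stage unavailable [OR]: Shutdown valve is down=not, Forward block valve offline=not, Relief train down=not, Control loop down=not → no input occurs → does not occur.
Vent line lost [AND]: Block valve 2 malfunctions=not, Outboard rupture disc 2 is down=occurs, Outboard actuator 2 malfunctions=not → not all inputs occur → does not occur.
Block path down [AND]: Lower pressure transmitter is inoperative=occurs, Shutdown valve 2 is out=occurs, Vent line lost=not → not all inputs occur → does not occur.
Pipeline overpressure [OR]: HIPPS stage unavailable=not, Block path down=not → no input occurs → does not occur.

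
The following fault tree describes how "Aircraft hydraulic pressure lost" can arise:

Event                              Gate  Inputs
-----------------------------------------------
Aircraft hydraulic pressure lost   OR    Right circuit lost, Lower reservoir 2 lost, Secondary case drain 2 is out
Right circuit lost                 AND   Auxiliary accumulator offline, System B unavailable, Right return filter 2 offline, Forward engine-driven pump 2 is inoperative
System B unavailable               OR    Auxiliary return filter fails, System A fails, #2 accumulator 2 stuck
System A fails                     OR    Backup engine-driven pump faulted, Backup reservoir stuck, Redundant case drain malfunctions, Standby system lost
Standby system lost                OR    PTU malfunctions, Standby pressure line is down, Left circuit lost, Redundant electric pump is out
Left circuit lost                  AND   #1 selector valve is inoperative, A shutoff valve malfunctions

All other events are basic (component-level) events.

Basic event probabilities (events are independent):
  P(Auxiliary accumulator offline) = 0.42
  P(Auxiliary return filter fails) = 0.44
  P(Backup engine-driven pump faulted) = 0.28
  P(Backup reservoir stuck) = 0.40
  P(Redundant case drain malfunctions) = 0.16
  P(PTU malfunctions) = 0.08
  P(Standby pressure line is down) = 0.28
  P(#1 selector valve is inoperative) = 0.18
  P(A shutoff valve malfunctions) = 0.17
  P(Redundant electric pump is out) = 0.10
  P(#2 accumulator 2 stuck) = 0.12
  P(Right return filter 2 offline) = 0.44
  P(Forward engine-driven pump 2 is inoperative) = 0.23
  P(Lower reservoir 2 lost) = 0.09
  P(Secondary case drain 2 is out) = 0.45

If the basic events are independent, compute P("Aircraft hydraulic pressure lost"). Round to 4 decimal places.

0.5186

P(Left circuit lost) [AND] = 0.18 × 0.17 = 0.030600
P(Standby system lost) [OR] = 1 − (1−0.08) × (1−0.28) × (1−0.030600) × (1−0.10) = 0.422082
P(System A fails) [OR] = 1 − (1−0.28) × (1−0.40) × (1−0.16) × (1−0.422082) = 0.790285
P(System B unavailable) [OR] = 1 − (1−0.44) × (1−0.790285) × (1−0.12) = 0.896652
P(Right circuit lost) [AND] = 0.42 × 0.896652 × 0.44 × 0.23 = 0.038111
P(Aircraft hydraulic pressure lost) [OR] = 1 − (1−0.038111) × (1−0.09) × (1−0.45) = 0.518575
Rounded to 4 decimal places: P(Aircraft hydraulic pressure lost) ≈ 0.5186.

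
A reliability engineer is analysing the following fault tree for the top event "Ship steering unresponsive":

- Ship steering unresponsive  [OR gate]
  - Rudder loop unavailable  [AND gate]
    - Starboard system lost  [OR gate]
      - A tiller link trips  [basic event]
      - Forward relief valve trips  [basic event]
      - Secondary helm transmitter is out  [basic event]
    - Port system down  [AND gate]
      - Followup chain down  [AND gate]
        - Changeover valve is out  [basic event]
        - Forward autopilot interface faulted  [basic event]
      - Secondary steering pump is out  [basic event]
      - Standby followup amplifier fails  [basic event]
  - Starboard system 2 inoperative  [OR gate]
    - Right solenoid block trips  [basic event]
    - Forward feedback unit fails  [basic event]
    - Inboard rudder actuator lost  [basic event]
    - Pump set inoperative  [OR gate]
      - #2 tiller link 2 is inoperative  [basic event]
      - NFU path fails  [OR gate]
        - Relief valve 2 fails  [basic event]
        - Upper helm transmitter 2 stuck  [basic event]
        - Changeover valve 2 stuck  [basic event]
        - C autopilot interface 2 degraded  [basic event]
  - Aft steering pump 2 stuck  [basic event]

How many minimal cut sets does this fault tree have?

Starboard system lost [OR]: union of children's cut sets → 3 cut set(s).
Followup chain down [AND]: one cut set from each child combined → 1 × 1 = 1 cut set(s).
Port system down [AND]: one cut set from each child combined → 1 × 1 × 1 = 1 cut set(s).
Rudder loop unavailable [AND]: one cut set from each child combined → 3 × 1 = 3 cut set(s).
NFU path fails [OR]: union of children's cut sets → 4 cut set(s).
Pump set inoperative [OR]: union of children's cut sets → 5 cut set(s).
Starboard system 2 inoperative [OR]: union of children's cut sets → 8 cut set(s).
Ship steering unresponsive [OR]: union of children's cut sets → 12 cut set(s).

12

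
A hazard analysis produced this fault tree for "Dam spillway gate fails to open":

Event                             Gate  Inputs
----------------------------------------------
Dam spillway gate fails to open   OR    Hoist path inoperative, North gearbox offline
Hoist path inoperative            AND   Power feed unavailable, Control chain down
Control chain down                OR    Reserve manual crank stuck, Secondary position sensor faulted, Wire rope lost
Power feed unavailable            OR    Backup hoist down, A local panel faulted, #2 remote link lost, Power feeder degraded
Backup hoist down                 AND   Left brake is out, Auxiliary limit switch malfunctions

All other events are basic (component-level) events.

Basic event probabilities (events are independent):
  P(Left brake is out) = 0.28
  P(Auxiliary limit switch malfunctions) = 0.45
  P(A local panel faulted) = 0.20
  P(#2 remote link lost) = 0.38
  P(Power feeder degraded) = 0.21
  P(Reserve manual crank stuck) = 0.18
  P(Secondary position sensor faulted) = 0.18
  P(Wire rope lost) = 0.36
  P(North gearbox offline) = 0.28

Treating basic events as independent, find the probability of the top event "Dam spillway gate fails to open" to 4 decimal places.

0.5497

P(Backup hoist down) [AND] = 0.28 × 0.45 = 0.126000
P(Power feed unavailable) [OR] = 1 − (1−0.126000) × (1−0.20) × (1−0.38) × (1−0.21) = 0.657532
P(Control chain down) [OR] = 1 − (1−0.18) × (1−0.18) × (1−0.36) = 0.569664
P(Hoist path inoperative) [AND] = 0.657532 × 0.569664 = 0.374572
P(Dam spillway gate fails to open) [OR] = 1 − (1−0.374572) × (1−0.28) = 0.549692
Rounded to 4 decimal places: P(Dam spillway gate fails to open) ≈ 0.5497.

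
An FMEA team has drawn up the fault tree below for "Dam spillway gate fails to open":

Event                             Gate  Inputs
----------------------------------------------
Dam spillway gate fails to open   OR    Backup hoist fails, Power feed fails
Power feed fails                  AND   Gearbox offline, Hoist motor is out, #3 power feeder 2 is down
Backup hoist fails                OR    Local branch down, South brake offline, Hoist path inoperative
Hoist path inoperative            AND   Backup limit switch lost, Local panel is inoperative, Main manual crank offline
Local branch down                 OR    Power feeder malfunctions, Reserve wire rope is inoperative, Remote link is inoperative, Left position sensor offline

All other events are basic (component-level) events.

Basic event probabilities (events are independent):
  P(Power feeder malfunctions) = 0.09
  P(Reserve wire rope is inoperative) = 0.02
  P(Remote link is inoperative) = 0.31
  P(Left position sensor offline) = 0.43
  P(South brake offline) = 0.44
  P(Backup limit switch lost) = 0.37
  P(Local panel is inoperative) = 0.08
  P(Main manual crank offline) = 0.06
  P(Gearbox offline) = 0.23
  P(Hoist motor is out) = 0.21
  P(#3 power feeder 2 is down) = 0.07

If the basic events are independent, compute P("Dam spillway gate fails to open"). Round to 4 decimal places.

P(Local branch down) [OR] = 1 − (1−0.09) × (1−0.02) × (1−0.31) × (1−0.43) = 0.649255
P(Hoist path inoperative) [AND] = 0.37 × 0.08 × 0.06 = 0.001776
P(Backup hoist fails) [OR] = 1 − (1−0.649255) × (1−0.44) × (1−0.001776) = 0.803932
P(Power feed fails) [AND] = 0.23 × 0.21 × 0.07 = 0.003381
P(Dam spillway gate fails to open) [OR] = 1 − (1−0.803932) × (1−0.003381) = 0.804595
Rounded to 4 decimal places: P(Dam spillway gate fails to open) ≈ 0.8046.

0.8046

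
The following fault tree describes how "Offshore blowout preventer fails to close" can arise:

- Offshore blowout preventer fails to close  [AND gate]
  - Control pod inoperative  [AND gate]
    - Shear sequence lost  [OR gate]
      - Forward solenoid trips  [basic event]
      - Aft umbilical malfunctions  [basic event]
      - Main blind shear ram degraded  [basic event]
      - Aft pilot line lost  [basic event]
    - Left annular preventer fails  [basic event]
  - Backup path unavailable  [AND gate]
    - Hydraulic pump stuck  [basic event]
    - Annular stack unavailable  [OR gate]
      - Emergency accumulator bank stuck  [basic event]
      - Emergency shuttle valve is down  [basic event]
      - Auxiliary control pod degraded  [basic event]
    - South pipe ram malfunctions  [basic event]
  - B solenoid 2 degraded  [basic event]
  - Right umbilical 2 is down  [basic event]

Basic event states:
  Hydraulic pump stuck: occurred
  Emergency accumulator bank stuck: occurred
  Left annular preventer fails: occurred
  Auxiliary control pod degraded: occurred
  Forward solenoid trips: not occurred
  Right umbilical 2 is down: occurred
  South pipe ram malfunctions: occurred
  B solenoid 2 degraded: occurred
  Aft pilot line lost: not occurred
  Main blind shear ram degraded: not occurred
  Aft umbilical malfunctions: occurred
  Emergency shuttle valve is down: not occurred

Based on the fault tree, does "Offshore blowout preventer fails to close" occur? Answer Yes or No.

Yes

Shear sequence lost [OR]: Forward solenoid trips=not, Aft umbilical malfunctions=occurs, Main blind shear ram degraded=not, Aft pilot line lost=not → at least one input occurs → occurs.
Control pod inoperative [AND]: Shear sequence lost=occurs, Left annular preventer fails=occurs → all inputs occur → occurs.
Annular stack unavailable [OR]: Emergency accumulator bank stuck=occurs, Emergency shuttle valve is down=not, Auxiliary control pod degraded=occurs → at least one input occurs → occurs.
Backup path unavailable [AND]: Hydraulic pump stuck=occurs, Annular stack unavailable=occurs, South pipe ram malfunctions=occurs → all inputs occur → occurs.
Offshore blowout preventer fails to close [AND]: Control pod inoperative=occurs, Backup path unavailable=occurs, B solenoid 2 degraded=occurs, Right umbilical 2 is down=occurs → all inputs occur → occurs.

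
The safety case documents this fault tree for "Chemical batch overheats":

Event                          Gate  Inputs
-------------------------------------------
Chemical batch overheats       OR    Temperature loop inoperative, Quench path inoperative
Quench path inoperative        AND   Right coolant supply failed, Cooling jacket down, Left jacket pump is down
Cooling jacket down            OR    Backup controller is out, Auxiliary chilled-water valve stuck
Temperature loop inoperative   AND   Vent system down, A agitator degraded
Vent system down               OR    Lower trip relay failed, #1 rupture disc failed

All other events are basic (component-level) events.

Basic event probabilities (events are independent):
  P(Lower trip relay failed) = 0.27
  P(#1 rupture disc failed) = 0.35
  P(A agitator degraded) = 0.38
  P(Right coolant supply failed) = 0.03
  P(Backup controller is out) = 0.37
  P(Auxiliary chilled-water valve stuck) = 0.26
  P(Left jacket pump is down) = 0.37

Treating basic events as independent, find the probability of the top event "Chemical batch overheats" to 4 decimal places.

0.2044

P(Vent system down) [OR] = 1 − (1−0.27) × (1−0.35) = 0.525500
P(Temperature loop inoperative) [AND] = 0.525500 × 0.38 = 0.199690
P(Cooling jacket down) [OR] = 1 − (1−0.37) × (1−0.26) = 0.533800
P(Quench path inoperative) [AND] = 0.03 × 0.533800 × 0.37 = 0.005925
P(Chemical batch overheats) [OR] = 1 − (1−0.199690) × (1−0.005925) = 0.204432
Rounded to 4 decimal places: P(Chemical batch overheats) ≈ 0.2044.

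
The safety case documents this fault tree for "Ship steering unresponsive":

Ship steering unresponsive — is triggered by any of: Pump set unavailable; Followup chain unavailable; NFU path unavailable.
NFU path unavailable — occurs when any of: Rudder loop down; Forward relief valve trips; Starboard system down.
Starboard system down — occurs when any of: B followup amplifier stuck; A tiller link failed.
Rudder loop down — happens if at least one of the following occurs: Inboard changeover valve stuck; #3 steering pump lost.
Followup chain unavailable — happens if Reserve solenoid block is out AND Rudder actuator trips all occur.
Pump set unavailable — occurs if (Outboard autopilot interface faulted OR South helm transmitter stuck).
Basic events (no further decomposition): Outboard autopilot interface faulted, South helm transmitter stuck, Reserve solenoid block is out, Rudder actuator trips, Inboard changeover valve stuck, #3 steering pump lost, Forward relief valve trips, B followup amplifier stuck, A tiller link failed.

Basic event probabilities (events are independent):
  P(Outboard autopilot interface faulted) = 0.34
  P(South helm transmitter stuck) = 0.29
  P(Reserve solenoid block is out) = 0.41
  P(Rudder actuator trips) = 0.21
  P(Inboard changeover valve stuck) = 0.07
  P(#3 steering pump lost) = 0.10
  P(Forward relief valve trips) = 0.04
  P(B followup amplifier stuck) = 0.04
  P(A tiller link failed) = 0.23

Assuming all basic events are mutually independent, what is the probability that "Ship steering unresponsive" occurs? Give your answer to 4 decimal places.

P(Pump set unavailable) [OR] = 1 − (1−0.34) × (1−0.29) = 0.531400
P(Followup chain unavailable) [AND] = 0.41 × 0.21 = 0.086100
P(Rudder loop down) [OR] = 1 − (1−0.07) × (1−0.10) = 0.163000
P(Starboard system down) [OR] = 1 − (1−0.04) × (1−0.23) = 0.260800
P(NFU path unavailable) [OR] = 1 − (1−0.163000) × (1−0.04) × (1−0.260800) = 0.406038
P(Ship steering unresponsive) [OR] = 1 − (1−0.531400) × (1−0.086100) × (1−0.406038) = 0.745634
Rounded to 4 decimal places: P(Ship steering unresponsive) ≈ 0.7456.

0.7456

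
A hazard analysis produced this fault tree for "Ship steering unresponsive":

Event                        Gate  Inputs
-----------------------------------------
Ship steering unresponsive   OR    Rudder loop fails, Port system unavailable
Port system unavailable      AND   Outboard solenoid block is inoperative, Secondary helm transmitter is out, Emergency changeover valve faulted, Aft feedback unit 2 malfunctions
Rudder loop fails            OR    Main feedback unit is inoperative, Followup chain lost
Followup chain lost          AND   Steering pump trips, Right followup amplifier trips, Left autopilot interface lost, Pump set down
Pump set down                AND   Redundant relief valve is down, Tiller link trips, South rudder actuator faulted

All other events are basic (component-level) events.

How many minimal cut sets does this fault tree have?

3

Pump set down [AND]: one cut set from each child combined → 1 × 1 × 1 = 1 cut set(s).
Followup chain lost [AND]: one cut set from each child combined → 1 × 1 × 1 × 1 = 1 cut set(s).
Rudder loop fails [OR]: union of children's cut sets → 2 cut set(s).
Port system unavailable [AND]: one cut set from each child combined → 1 × 1 × 1 × 1 = 1 cut set(s).
Ship steering unresponsive [OR]: union of children's cut sets → 3 cut set(s).
Minimal cut sets: {Main feedback unit is inoperative}; {Left autopilot interface lost, Redundant relief valve is down, Right followup amplifier trips, South rudder actuator faulted, Steering pump trips, Tiller link trips}; {Aft feedback unit 2 malfunctions, Emergency changeover valve faulted, Outboard solenoid block is inoperative, Secondary helm transmitter is out}.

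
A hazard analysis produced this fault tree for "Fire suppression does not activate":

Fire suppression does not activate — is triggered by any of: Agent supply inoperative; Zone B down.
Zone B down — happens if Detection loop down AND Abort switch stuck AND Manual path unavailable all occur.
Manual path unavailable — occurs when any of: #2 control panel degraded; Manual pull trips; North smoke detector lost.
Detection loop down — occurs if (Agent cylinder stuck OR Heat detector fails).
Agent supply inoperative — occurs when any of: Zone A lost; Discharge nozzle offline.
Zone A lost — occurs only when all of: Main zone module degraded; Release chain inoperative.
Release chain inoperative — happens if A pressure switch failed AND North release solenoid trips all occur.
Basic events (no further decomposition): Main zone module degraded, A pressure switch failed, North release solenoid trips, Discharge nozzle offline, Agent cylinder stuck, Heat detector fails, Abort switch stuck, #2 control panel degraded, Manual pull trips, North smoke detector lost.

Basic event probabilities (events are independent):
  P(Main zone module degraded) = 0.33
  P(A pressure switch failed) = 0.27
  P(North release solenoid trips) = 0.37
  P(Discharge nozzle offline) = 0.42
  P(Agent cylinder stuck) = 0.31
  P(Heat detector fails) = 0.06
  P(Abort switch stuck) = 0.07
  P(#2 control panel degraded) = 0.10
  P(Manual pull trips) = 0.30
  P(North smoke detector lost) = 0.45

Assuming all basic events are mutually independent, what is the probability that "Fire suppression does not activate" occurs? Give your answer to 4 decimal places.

P(Release chain inoperative) [AND] = 0.27 × 0.37 = 0.099900
P(Zone A lost) [AND] = 0.33 × 0.099900 = 0.032967
P(Agent supply inoperative) [OR] = 1 − (1−0.032967) × (1−0.42) = 0.439121
P(Detection loop down) [OR] = 1 − (1−0.31) × (1−0.06) = 0.351400
P(Manual path unavailable) [OR] = 1 − (1−0.10) × (1−0.30) × (1−0.45) = 0.653500
P(Zone B down) [AND] = 0.351400 × 0.07 × 0.653500 = 0.016075
P(Fire suppression does not activate) [OR] = 1 − (1−0.439121) × (1−0.016075) = 0.448137
Rounded to 4 decimal places: P(Fire suppression does not activate) ≈ 0.4481.

0.4481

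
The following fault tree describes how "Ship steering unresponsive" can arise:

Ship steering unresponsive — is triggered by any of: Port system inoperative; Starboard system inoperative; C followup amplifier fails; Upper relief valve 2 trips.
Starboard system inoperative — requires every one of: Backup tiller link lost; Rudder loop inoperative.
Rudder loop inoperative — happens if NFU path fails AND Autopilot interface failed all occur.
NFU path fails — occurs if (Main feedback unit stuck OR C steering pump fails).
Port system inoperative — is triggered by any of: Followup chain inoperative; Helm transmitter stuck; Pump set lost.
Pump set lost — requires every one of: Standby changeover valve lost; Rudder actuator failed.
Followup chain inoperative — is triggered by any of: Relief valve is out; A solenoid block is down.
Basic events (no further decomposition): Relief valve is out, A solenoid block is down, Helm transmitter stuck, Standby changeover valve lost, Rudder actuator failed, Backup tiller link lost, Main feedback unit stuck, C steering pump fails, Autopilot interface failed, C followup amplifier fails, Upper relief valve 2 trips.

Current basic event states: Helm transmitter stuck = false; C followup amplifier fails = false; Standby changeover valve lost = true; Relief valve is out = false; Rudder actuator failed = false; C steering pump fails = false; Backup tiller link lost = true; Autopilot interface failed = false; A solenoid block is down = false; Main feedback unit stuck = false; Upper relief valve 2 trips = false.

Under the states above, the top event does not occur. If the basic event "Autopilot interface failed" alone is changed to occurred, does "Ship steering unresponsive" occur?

Counterfactual: set "Autopilot interface failed" to occurred.
Followup chain inoperative [OR]: Relief valve is out=not, A solenoid block is down=not → no input occurs → does not occur.
Pump set lost [AND]: Standby changeover valve lost=occurs, Rudder actuator failed=not → not all inputs occur → does not occur.
Port system inoperative [OR]: Followup chain inoperative=not, Helm transmitter stuck=not, Pump set lost=not → no input occurs → does not occur.
NFU path fails [OR]: Main feedback unit stuck=not, C steering pump fails=not → no input occurs → does not occur.
Rudder loop inoperative [AND]: NFU path fails=not, Autopilot interface failed=occurs → not all inputs occur → does not occur.
Starboard system inoperative [AND]: Backup tiller link lost=occurs, Rudder loop inoperative=not → not all inputs occur → does not occur.
Ship steering unresponsive [OR]: Port system inoperative=not, Starboard system inoperative=not, C followup amplifier fails=not, Upper relief valve 2 trips=not → no input occurs → does not occur.

No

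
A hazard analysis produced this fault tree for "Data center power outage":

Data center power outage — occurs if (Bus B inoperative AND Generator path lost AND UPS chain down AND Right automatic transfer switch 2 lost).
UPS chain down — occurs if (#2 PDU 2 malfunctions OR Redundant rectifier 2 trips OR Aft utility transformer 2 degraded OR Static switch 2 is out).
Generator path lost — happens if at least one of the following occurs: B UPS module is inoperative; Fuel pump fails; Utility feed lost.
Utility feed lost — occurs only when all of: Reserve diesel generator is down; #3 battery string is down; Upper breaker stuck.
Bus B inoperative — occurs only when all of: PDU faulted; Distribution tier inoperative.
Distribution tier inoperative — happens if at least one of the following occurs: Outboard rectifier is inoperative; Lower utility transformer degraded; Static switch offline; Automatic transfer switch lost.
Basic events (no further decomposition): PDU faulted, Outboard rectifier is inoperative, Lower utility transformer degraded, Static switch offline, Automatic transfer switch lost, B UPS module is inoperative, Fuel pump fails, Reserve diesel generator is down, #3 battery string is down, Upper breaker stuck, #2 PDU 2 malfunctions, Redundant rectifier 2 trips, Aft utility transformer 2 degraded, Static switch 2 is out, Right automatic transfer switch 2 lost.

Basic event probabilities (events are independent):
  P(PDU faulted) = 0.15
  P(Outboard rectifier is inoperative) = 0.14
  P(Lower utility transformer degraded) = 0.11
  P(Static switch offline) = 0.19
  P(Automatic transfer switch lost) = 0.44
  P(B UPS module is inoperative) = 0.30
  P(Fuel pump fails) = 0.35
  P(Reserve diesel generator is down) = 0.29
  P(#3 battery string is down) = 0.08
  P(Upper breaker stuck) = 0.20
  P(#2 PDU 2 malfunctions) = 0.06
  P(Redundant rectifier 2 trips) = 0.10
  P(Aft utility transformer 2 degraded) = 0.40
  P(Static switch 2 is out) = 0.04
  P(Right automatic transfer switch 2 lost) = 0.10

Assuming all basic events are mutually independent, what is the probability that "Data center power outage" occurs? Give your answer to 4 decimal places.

0.0027

P(Distribution tier inoperative) [OR] = 1 − (1−0.14) × (1−0.11) × (1−0.19) × (1−0.44) = 0.652815
P(Bus B inoperative) [AND] = 0.15 × 0.652815 = 0.097922
P(Utility feed lost) [AND] = 0.29 × 0.08 × 0.20 = 0.004640
P(Generator path lost) [OR] = 1 − (1−0.30) × (1−0.35) × (1−0.004640) = 0.547111
P(UPS chain down) [OR] = 1 − (1−0.06) × (1−0.10) × (1−0.40) × (1−0.04) = 0.512704
P(Data center power outage) [AND] = 0.097922 × 0.547111 × 0.512704 × 0.10 = 0.002747
Rounded to 4 decimal places: P(Data center power outage) ≈ 0.0027.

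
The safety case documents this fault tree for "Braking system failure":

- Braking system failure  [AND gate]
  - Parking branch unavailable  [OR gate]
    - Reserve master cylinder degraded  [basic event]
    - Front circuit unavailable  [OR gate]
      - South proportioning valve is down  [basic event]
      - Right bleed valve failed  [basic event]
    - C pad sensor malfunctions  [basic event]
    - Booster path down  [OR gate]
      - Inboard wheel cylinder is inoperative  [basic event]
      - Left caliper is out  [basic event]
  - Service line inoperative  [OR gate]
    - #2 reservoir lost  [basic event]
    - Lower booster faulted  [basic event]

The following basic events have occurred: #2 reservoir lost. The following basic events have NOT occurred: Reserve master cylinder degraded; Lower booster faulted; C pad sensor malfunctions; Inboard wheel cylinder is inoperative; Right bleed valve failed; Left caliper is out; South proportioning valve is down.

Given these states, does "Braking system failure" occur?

Front circuit unavailable [OR]: South proportioning valve is down=not, Right bleed valve failed=not → no input occurs → does not occur.
Booster path down [OR]: Inboard wheel cylinder is inoperative=not, Left caliper is out=not → no input occurs → does not occur.
Parking branch unavailable [OR]: Reserve master cylinder degraded=not, Front circuit unavailable=not, C pad sensor malfunctions=not, Booster path down=not → no input occurs → does not occur.
Service line inoperative [OR]: #2 reservoir lost=occurs, Lower booster faulted=not → at least one input occurs → occurs.
Braking system failure [AND]: Parking branch unavailable=not, Service line inoperative=occurs → not all inputs occur → does not occur.

No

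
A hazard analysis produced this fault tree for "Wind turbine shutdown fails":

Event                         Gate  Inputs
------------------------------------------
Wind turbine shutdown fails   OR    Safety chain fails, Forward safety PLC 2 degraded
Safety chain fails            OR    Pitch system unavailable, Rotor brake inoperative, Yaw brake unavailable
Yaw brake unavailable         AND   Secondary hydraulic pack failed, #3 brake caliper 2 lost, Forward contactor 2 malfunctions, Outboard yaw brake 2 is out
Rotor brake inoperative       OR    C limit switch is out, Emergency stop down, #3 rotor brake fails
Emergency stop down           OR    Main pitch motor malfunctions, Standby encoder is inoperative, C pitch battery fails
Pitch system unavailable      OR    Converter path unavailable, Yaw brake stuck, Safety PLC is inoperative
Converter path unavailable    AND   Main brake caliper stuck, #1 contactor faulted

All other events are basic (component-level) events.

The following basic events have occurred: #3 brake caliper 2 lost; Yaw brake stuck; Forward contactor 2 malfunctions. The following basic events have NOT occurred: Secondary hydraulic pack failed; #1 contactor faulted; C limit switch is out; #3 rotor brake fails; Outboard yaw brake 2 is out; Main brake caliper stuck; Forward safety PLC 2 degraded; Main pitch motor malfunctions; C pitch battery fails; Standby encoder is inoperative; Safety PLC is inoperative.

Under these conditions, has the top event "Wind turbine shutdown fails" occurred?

Converter path unavailable [AND]: Main brake caliper stuck=not, #1 contactor faulted=not → not all inputs occur → does not occur.
Pitch system unavailable [OR]: Converter path unavailable=not, Yaw brake stuck=occurs, Safety PLC is inoperative=not → at least one input occurs → occurs.
Emergency stop down [OR]: Main pitch motor malfunctions=not, Standby encoder is inoperative=not, C pitch battery fails=not → no input occurs → does not occur.
Rotor brake inoperative [OR]: C limit switch is out=not, Emergency stop down=not, #3 rotor brake fails=not → no input occurs → does not occur.
Yaw brake unavailable [AND]: Secondary hydraulic pack failed=not, #3 brake caliper 2 lost=occurs, Forward contactor 2 malfunctions=occurs, Outboard yaw brake 2 is out=not → not all inputs occur → does not occur.
Safety chain fails [OR]: Pitch system unavailable=occurs, Rotor brake inoperative=not, Yaw brake unavailable=not → at least one input occurs → occurs.
Wind turbine shutdown fails [OR]: Safety chain fails=occurs, Forward safety PLC 2 degraded=not → at least one input occurs → occurs.

Yes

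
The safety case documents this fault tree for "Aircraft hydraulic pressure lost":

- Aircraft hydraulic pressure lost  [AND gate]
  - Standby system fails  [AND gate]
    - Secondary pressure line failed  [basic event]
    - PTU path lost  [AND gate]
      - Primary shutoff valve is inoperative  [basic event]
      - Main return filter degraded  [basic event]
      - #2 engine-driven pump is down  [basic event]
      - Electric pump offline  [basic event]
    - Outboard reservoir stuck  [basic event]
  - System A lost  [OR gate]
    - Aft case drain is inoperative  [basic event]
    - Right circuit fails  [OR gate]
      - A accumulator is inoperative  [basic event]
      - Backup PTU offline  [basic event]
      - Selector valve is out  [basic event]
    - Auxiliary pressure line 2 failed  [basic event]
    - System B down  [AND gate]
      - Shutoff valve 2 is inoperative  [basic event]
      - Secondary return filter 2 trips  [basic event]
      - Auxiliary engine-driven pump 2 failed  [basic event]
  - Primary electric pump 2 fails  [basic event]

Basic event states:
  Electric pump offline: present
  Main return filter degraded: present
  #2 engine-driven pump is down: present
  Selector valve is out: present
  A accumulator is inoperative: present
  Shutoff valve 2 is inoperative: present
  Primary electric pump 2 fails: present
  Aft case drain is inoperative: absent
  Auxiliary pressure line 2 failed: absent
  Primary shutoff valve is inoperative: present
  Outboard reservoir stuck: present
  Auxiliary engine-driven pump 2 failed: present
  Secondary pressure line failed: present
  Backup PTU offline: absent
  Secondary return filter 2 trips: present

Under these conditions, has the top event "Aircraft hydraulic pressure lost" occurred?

PTU path lost [AND]: Primary shutoff valve is inoperative=occurs, Main return filter degraded=occurs, #2 engine-driven pump is down=occurs, Electric pump offline=occurs → all inputs occur → occurs.
Standby system fails [AND]: Secondary pressure line failed=occurs, PTU path lost=occurs, Outboard reservoir stuck=occurs → all inputs occur → occurs.
Right circuit fails [OR]: A accumulator is inoperative=occurs, Backup PTU offline=not, Selector valve is out=occurs → at least one input occurs → occurs.
System B down [AND]: Shutoff valve 2 is inoperative=occurs, Secondary return filter 2 trips=occurs, Auxiliary engine-driven pump 2 failed=occurs → all inputs occur → occurs.
System A lost [OR]: Aft case drain is inoperative=not, Right circuit fails=occurs, Auxiliary pressure line 2 failed=not, System B down=occurs → at least one input occurs → occurs.
Aircraft hydraulic pressure lost [AND]: Standby system fails=occurs, System A lost=occurs, Primary electric pump 2 fails=occurs → all inputs occur → occurs.

Yes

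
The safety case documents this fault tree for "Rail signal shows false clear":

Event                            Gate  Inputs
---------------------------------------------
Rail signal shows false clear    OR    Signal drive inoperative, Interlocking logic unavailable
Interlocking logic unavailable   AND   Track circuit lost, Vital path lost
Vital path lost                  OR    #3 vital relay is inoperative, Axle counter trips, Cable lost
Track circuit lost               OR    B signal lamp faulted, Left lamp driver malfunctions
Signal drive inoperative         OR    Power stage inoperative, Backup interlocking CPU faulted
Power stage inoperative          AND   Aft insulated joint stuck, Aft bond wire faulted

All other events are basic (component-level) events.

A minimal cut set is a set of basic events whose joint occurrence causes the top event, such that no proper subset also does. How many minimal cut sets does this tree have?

Power stage inoperative [AND]: one cut set from each child combined → 1 × 1 = 1 cut set(s).
Signal drive inoperative [OR]: union of children's cut sets → 2 cut set(s).
Track circuit lost [OR]: union of children's cut sets → 2 cut set(s).
Vital path lost [OR]: union of children's cut sets → 3 cut set(s).
Interlocking logic unavailable [AND]: one cut set from each child combined → 2 × 3 = 6 cut set(s).
Rail signal shows false clear [OR]: union of children's cut sets → 8 cut set(s).
Minimal cut sets: {Aft bond wire faulted, Aft insulated joint stuck}; {Backup interlocking CPU faulted}; {#3 vital relay is inoperative, B signal lamp faulted}; {Axle counter trips, B signal lamp faulted}; {B signal lamp faulted, Cable lost}; {#3 vital relay is inoperative, Left lamp driver malfunctions}; {Axle counter trips, Left lamp driver malfunctions}; {Cable lost, Left lamp driver malfunctions}.

8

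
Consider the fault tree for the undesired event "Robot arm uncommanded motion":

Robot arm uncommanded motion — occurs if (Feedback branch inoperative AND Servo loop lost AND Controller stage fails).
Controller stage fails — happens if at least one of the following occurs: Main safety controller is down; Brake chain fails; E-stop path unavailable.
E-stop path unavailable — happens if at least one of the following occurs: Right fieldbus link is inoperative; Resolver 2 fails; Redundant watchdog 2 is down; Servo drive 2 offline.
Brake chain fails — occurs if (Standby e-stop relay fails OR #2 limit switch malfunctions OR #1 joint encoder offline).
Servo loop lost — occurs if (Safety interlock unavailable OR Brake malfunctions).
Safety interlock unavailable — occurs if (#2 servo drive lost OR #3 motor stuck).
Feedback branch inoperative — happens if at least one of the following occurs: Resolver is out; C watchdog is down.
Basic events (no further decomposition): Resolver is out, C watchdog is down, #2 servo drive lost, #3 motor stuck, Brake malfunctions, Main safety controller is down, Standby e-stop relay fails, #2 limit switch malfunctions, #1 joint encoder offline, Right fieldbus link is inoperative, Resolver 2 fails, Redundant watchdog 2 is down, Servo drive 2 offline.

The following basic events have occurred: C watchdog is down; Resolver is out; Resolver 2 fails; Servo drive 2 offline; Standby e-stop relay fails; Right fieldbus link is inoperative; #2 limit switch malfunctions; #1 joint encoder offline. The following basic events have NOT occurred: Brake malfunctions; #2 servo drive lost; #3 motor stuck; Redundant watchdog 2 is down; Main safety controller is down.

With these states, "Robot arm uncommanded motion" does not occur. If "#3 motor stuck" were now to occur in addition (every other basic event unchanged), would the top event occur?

Counterfactual: set "#3 motor stuck" to occurred.
Feedback branch inoperative [OR]: Resolver is out=occurs, C watchdog is down=occurs → at least one input occurs → occurs.
Safety interlock unavailable [OR]: #2 servo drive lost=not, #3 motor stuck=occurs → at least one input occurs → occurs.
Servo loop lost [OR]: Safety interlock unavailable=occurs, Brake malfunctions=not → at least one input occurs → occurs.
Brake chain fails [OR]: Standby e-stop relay fails=occurs, #2 limit switch malfunctions=occurs, #1 joint encoder offline=occurs → at least one input occurs → occurs.
E-stop path unavailable [OR]: Right fieldbus link is inoperative=occurs, Resolver 2 fails=occurs, Redundant watchdog 2 is down=not, Servo drive 2 offline=occurs → at least one input occurs → occurs.
Controller stage fails [OR]: Main safety controller is down=not, Brake chain fails=occurs, E-stop path unavailable=occurs → at least one input occurs → occurs.
Robot arm uncommanded motion [AND]: Feedback branch inoperative=occurs, Servo loop lost=occurs, Controller stage fails=occurs → all inputs occur → occurs.

Yes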